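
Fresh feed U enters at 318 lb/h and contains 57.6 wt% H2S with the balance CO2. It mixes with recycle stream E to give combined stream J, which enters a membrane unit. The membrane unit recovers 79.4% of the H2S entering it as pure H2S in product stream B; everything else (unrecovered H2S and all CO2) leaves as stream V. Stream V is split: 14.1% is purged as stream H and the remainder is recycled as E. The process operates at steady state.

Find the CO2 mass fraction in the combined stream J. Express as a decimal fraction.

CO2 enters only via U and leaves only via the purge: 318×0.424 = 0.141×(CO2 in V), and the membrane unit passes all CO2, so CO2 in J = CO2 in V = 956.26 lb/h.
H2S in J: m_A = 318×0.576 + (1−0.141)·(1−0.794)·m_A, so m_A = 183.17/0.8230 = 222.55 lb/h.
J = 222.55 + 956.26 = 1178.8 lb/h.
CO2 fraction in J = 956.26/1178.8 = 0.8112.

0.8112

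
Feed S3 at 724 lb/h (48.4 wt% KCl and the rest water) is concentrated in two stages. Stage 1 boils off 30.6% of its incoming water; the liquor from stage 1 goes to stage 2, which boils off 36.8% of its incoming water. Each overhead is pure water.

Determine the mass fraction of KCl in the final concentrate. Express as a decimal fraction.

0.681

water in feed = 724×0.516 = 373.58 lb/h.
After stage 1: water left = (1−0.306)×373.58 = 259.27; stream total = 609.68 lb/h.
After stage 2: water left = (1−0.368)×259.27 = 163.86; final concentrate = 514.27 lb/h.
KCl fraction = 350.42/514.27 = 0.681.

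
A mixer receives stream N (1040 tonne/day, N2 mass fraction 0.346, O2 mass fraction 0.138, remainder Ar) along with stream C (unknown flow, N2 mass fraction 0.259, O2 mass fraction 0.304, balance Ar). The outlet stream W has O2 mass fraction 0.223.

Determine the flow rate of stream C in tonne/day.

Let C be the unknown flow. Total out = 1040 + C.
O2 balance: 143.52 + 0.304·C = 0.223·(1040 + C)
(0.304 − 0.223)·C = 0.223×1040 − 143.52 = 88.4
C = 88.4 / 0.081 = 1091.4 tonne/day

1091 tonne/day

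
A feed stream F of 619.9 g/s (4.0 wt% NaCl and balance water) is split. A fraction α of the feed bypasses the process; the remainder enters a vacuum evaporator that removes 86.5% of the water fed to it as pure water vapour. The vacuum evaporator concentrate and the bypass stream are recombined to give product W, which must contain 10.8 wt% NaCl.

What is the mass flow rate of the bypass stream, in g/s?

All 619.9×0.040 = 24.796 g/s of NaCl reaches W, so W = 24.796/0.108 = 229.59 g/s and vapour = 390.31 g/s.
The evaporator receives (1−α)·619.9 of feed at 0.960 water and removes 0.865 of that water:
0.865×0.960×(1−α)×619.9 = 390.31
(1−α) = 390.31/514.76 = 0.7582;  α = 0.2418.
Bypass flow = 0.2418×619.9 = 149.88 g/s.

149.9 g/s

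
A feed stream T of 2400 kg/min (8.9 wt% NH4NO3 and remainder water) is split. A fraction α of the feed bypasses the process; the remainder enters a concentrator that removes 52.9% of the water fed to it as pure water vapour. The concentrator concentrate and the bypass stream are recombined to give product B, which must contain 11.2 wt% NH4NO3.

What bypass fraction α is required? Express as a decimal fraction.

All 2400×0.089 = 213.6 kg/min of NH4NO3 reaches B, so B = 213.6/0.112 = 1907.1 kg/min and vapour = 492.86 kg/min.
The evaporator receives (1−α)·2400 of feed at 0.911 water and removes 0.529 of that water:
0.529×0.911×(1−α)×2400 = 492.86
(1−α) = 492.86/1156.6 = 0.4261;  α = 0.5739.

0.574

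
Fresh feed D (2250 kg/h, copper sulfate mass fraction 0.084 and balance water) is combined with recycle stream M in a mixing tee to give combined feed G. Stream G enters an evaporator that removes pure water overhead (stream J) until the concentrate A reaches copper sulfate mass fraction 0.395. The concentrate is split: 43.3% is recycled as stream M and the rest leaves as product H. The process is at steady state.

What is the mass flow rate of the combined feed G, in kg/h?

Overall copper sulfate balance (none leaves overhead): copper sulfate in fresh feed = copper sulfate in product, i.e. 2250×0.084 = (1−0.433)·A·0.395.
A = 189/(0.395×0.567) = 843.88 kg/h.
Recycle M = 0.433×843.88 = 365.4 kg/h.
Combined feed G = 2250 + 365.4 = 2615.4 kg/h.

2615 kg/h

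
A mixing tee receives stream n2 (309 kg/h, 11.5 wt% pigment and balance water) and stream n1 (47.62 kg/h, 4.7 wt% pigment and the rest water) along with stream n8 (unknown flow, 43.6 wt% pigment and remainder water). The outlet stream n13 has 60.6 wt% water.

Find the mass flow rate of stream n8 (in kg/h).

Let n8 be the unknown flow. Total out = 356.62 + n8.
water balance: 318.85 + 0.564·n8 = 0.606·(356.62 + n8)
(0.564 − 0.606)·n8 = 0.606×356.62 − 318.85 = -102.74
n8 = -102.74 / -0.042 = 2446.1 kg/h

2446 kg/h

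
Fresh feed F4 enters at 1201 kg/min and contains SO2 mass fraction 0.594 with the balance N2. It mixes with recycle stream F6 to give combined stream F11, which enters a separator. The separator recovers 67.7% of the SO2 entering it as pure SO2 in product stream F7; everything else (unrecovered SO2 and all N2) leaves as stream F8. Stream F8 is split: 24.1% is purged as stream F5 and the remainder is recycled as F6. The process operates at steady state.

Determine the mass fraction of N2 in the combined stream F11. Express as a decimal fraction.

0.682

N2 enters only via F4 and leaves only via the purge: 1201×0.406 = 0.241×(N2 in F8), and the separator passes all N2, so N2 in F11 = N2 in F8 = 2023.3 kg/min.
SO2 in F11: m_A = 1201×0.594 + (1−0.241)·(1−0.677)·m_A, so m_A = 713.39/0.7548 = 945.09 kg/min.
F11 = 945.09 + 2023.3 = 2968.4 kg/min.
N2 fraction in F11 = 2023.3/2968.4 = 0.682.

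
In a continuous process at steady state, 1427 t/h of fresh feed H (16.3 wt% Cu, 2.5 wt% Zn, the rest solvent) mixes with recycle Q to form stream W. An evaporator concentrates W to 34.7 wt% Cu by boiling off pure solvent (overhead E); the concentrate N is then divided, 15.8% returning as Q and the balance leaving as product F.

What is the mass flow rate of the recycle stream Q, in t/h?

Overall Cu balance (none leaves overhead): Cu in fresh feed = Cu in product, i.e. 1427×0.163 = (1−0.158)·N·0.347.
N = 232.6/(0.347×0.842) = 796.1 t/h.
Recycle Q = 0.158×796.1 = 125.78 t/h.

125.8 t/h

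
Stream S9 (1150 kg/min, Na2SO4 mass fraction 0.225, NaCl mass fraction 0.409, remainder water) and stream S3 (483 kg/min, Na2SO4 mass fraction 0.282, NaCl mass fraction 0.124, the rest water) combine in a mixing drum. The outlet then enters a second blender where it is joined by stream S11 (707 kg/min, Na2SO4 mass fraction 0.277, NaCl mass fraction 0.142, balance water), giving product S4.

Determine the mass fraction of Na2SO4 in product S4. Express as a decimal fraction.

0.252

Overall, product flow = 2340 kg/min.
Na2SO4 in = 1150×0.225 + 483×0.282 + 707×0.277 = 590.8 kg/min.
Na2SO4 fraction in S4 = 0.252.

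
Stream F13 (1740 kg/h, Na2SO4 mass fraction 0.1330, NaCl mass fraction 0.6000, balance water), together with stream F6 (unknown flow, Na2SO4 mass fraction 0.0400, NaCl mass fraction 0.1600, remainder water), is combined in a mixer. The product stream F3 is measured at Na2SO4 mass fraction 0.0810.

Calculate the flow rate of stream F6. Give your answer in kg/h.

2207 kg/h

Let F6 be the unknown flow. Total out = 1740 + F6.
Na2SO4 balance: 231.42 + 0.040·F6 = 0.081·(1740 + F6)
(0.040 − 0.081)·F6 = 0.081×1740 − 231.42 = -90.48
F6 = -90.48 / -0.041 = 2206.8 kg/h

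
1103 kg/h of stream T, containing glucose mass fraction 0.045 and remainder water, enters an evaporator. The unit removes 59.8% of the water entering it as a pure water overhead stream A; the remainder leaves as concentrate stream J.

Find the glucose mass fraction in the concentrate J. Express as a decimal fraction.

glucose is not removed: 1103×0.045 = 49.635 kg/h of glucose enters J.
water entering = 1103×0.955 = 1053.4 kg/h; overhead removed = 0.598×1053.4 = 629.91 kg/h.
Concentrate = 1103 − 629.91 = 473.09 kg/h.
Mass fraction = 49.635/473.09 = 0.105.

0.105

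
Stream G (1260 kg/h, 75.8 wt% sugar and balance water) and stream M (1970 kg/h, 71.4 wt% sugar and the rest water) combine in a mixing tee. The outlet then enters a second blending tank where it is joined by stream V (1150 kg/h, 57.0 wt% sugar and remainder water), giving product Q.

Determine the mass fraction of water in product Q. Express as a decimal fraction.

Overall, product flow = 4380 kg/h.
water in = 1260×0.242 + 1970×0.286 + 1150×0.430 = 1362.8 kg/h.
water fraction in Q = 0.311.

0.311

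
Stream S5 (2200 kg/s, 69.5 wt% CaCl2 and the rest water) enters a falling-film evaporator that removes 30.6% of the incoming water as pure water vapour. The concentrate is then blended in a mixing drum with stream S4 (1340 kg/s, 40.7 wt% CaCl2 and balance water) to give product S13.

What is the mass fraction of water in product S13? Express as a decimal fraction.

Vapour removed = 0.306×0.305×2200 = 205.33 kg/s; concentrate = 1994.7 kg/s.
water reaching the mixer = 465.67 (from concentrate) + 1340×0.593 = 1260.3 kg/s.
Product flow = 1994.7 + 1340 = 3334.7 kg/s; water fraction = 0.3779.

0.3779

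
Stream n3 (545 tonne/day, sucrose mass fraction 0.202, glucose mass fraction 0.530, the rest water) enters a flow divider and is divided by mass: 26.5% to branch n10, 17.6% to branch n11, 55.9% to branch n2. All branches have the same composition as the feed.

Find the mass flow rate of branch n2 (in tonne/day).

304.7 tonne/day

Branch n2 flow = 0.559×545 = 304.66 tonne/day.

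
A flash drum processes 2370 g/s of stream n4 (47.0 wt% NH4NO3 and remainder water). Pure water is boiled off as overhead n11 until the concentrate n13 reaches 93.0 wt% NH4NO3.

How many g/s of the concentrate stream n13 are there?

1198 g/s

NH4NO3 is conserved: 2370×0.470 = 1113.9 g/s all reports to the concentrate.
Concentrate = 1113.9/(target fraction) = 1197.7 g/s.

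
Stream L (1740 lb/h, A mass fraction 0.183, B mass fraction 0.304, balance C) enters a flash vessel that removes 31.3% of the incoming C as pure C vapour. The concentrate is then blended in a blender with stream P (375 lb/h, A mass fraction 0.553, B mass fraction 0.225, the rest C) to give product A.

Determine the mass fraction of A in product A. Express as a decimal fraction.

Vapour removed = 0.313×0.513×1740 = 279.39 lb/h; concentrate = 1460.6 lb/h.
A reaching the mixer = 318.42 (from concentrate) + 375×0.553 = 525.8 lb/h.
Product flow = 1460.6 + 375 = 1835.6 lb/h; A fraction = 0.286.

0.286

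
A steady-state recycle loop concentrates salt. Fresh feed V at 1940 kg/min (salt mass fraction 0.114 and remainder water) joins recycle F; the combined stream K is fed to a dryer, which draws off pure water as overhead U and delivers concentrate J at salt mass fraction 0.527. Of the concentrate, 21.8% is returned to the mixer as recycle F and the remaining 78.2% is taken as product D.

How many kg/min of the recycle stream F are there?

Overall salt balance (none leaves overhead): salt in fresh feed = salt in product, i.e. 1940×0.114 = (1−0.218)·J·0.527.
J = 221.16/(0.527×0.782) = 536.65 kg/min.
Recycle F = 0.218×536.65 = 116.99 kg/min.

117 kg/min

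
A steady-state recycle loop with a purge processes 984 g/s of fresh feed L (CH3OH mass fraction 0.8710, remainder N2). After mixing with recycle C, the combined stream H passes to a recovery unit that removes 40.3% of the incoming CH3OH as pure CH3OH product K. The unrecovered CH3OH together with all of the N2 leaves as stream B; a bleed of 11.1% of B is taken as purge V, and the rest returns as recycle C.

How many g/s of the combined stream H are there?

N2 enters only via L and leaves only via the purge: 984×0.129 = 0.111×(N2 in B), and the recovery unit passes all N2, so N2 in H = N2 in B = 1143.6 g/s.
CH3OH in H: m_A = 984×0.871 + (1−0.111)·(1−0.403)·m_A, so m_A = 857.06/0.4693 = 1826.4 g/s.
H = 1826.4 + 1143.6 = 2970 g/s.

2970 g/s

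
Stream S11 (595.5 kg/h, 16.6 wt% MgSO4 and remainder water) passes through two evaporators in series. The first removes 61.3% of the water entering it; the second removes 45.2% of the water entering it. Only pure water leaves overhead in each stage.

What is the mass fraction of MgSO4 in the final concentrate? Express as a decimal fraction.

water in feed = 595.5×0.834 = 496.65 kg/h.
After stage 1: water left = (1−0.613)×496.65 = 192.2; stream total = 291.06 kg/h.
After stage 2: water left = (1−0.452)×192.2 = 105.33; final concentrate = 204.18 kg/h.
MgSO4 fraction = 98.853/204.18 = 0.4841.

0.4841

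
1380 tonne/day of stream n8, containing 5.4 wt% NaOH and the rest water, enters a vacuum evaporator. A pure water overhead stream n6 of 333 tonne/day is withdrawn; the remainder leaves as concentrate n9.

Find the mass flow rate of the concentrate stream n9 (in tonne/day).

Concentrate = 1380 − 333 = 1047 tonne/day.

1047 tonne/day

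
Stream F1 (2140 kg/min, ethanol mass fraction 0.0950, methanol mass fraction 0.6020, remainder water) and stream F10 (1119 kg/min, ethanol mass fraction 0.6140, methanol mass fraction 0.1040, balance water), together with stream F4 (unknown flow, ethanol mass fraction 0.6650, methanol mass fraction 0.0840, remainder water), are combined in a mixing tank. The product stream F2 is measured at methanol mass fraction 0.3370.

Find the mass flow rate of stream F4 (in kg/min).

Let F4 be the unknown flow. Total out = 3259 + F4.
methanol balance: 1404.7 + 0.084·F4 = 0.337·(3259 + F4)
(0.084 − 0.337)·F4 = 0.337×3259 − 1404.7 = -306.37
F4 = -306.37 / -0.253 = 1211 kg/min

1211 kg/min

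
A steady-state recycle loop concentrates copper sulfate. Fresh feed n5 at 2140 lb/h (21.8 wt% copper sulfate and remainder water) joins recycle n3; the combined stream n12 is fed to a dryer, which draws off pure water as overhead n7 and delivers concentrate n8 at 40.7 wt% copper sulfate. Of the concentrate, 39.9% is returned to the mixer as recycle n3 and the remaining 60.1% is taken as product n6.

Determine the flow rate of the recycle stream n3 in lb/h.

761 lb/h

Overall copper sulfate balance (none leaves overhead): copper sulfate in fresh feed = copper sulfate in product, i.e. 2140×0.218 = (1−0.399)·n8·0.407.
n8 = 466.52/(0.407×0.601) = 1907.2 lb/h.
Recycle n3 = 0.399×1907.2 = 760.98 lb/h.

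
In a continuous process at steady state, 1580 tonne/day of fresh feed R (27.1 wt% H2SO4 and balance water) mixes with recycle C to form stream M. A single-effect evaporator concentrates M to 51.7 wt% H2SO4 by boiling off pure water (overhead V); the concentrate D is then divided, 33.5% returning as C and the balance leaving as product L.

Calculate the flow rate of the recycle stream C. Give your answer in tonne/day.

417.2 tonne/day

Overall H2SO4 balance (none leaves overhead): H2SO4 in fresh feed = H2SO4 in product, i.e. 1580×0.271 = (1−0.335)·D·0.517.
D = 428.18/(0.517×0.665) = 1245.4 tonne/day.
Recycle C = 0.335×1245.4 = 417.21 tonne/day.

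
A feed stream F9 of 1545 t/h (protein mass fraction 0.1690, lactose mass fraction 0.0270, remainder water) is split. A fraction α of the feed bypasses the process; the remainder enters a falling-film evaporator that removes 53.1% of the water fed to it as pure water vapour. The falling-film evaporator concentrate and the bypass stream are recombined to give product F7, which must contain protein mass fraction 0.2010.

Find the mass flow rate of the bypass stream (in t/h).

All 1545×0.169 = 261.11 t/h of protein reaches F7, so F7 = 261.11/0.201 = 1299 t/h and vapour = 245.97 t/h.
The evaporator receives (1−α)·1545 of feed at 0.804 water and removes 0.531 of that water:
0.531×0.804×(1−α)×1545 = 245.97
(1−α) = 245.97/659.6 = 0.3729;  α = 0.6271.
Bypass flow = 0.6271×1545 = 968.85 t/h.

968.9 t/h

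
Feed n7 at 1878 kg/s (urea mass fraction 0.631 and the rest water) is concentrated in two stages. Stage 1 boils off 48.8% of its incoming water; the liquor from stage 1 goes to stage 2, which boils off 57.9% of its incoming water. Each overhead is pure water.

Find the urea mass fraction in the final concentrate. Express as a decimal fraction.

0.888

water in feed = 1878×0.369 = 692.98 kg/s.
After stage 1: water left = (1−0.488)×692.98 = 354.81; stream total = 1539.8 kg/s.
After stage 2: water left = (1−0.579)×354.81 = 149.37; final concentrate = 1334.4 kg/s.
urea fraction = 1185/1334.4 = 0.888.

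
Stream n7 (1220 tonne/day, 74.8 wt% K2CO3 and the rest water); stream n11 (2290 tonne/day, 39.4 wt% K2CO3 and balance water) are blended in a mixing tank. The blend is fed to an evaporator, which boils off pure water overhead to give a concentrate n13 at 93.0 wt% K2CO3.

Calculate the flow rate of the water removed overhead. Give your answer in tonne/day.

K2CO3 entering = 1220×0.748 + 2290×0.394 = 1814.8 tonne/day.
All K2CO3 reports to n13, so n13 = 1814.8/0.930 = 1951.4 tonne/day.
Total feed = 3510 tonne/day; overhead = 3510 − 1951.4 = 1558.6 tonne/day.

1559 tonne/day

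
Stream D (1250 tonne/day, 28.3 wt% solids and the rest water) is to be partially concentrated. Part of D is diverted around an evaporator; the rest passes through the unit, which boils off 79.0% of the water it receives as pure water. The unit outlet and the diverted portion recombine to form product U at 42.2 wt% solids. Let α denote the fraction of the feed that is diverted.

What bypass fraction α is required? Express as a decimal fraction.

0.418

All 1250×0.283 = 353.75 tonne/day of solids reaches U, so U = 353.75/0.422 = 838.27 tonne/day and vapour = 411.73 tonne/day.
The evaporator receives (1−α)·1250 of feed at 0.717 water and removes 0.790 of that water:
0.790×0.717×(1−α)×1250 = 411.73
(1−α) = 411.73/708.04 = 0.5815;  α = 0.4185.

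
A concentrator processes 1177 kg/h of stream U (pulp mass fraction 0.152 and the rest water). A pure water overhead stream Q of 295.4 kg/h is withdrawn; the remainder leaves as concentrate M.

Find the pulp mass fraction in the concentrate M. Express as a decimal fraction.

0.203

pulp is not removed: 1177×0.152 = 178.9 kg/h of pulp enters M.
Concentrate = 1177 − 295.4 = 881.6 kg/h.
Mass fraction = 178.9/881.6 = 0.203.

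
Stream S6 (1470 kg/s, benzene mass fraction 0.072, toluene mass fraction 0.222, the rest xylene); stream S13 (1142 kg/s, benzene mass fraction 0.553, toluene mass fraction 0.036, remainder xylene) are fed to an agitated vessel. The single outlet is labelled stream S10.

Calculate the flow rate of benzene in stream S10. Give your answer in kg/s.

737.4 kg/s

benzene out = benzene in = 1470×0.072 + 1142×0.553 = 737.37 kg/s.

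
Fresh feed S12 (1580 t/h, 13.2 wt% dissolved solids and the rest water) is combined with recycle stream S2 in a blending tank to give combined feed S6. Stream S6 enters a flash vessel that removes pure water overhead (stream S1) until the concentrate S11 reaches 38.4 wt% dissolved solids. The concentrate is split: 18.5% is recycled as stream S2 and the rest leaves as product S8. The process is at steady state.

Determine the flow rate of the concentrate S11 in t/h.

Overall dissolved solids balance (none leaves overhead): dissolved solids in fresh feed = dissolved solids in product, i.e. 1580×0.132 = (1−0.185)·S11·0.384.
S11 = 208.56/(0.384×0.815) = 666.41 t/h.

666.4 t/h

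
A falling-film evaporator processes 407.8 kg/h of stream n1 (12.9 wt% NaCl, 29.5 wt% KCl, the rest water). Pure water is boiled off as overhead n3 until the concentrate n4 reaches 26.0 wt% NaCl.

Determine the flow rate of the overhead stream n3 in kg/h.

205.5 kg/h

NaCl is conserved: 407.8×0.129 = 52.606 kg/h all reports to the concentrate.
Concentrate = 52.606/(target fraction) = 202.33 kg/h.
Overhead = 407.8 − 202.33 = 205.47 kg/h.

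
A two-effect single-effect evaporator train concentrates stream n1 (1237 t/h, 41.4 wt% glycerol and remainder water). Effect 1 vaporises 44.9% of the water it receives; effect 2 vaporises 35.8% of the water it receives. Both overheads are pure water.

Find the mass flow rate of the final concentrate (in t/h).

water in feed = 1237×0.586 = 724.88 t/h.
After stage 1: water left = (1−0.449)×724.88 = 399.41; stream total = 911.53 t/h.
After stage 2: water left = (1−0.358)×399.41 = 256.42; final concentrate = 768.54 t/h.

768.5 t/h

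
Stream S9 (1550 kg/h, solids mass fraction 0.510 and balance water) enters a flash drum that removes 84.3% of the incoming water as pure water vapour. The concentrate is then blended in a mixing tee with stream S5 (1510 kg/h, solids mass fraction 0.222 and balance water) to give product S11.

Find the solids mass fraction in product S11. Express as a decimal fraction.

Vapour removed = 0.843×0.490×1550 = 640.26 kg/h; concentrate = 909.74 kg/h.
solids reaching the mixer = 790.5 (from concentrate) + 1510×0.222 = 1125.7 kg/h.
Product flow = 909.74 + 1510 = 2419.7 kg/h; solids fraction = 0.465.

0.465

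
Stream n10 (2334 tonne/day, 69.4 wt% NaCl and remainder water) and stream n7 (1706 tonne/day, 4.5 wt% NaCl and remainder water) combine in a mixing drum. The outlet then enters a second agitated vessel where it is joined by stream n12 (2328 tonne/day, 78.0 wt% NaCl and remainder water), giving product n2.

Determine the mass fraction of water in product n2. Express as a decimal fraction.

0.4484

Overall, product flow = 6368 tonne/day.
water in = 2334×0.306 + 1706×0.955 + 2328×0.220 = 2855.6 tonne/day.
water fraction in n2 = 0.4484.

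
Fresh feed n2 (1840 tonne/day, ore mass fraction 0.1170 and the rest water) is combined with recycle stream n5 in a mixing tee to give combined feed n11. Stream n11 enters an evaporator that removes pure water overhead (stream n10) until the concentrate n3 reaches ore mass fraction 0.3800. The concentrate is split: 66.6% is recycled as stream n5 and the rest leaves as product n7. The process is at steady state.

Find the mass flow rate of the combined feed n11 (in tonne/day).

Overall ore balance (none leaves overhead): ore in fresh feed = ore in product, i.e. 1840×0.117 = (1−0.666)·n3·0.380.
n3 = 215.28/(0.380×0.334) = 1696.2 tonne/day.
Recycle n5 = 0.666×1696.2 = 1129.7 tonne/day.
Combined feed n11 = 1840 + 1129.7 = 2969.7 tonne/day.

2970 tonne/day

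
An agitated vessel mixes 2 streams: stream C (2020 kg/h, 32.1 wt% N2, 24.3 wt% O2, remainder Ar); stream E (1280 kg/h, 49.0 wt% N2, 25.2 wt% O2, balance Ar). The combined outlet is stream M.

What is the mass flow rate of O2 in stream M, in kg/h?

O2 out = O2 in = 2020×0.243 + 1280×0.252 = 813.42 kg/h.

813.4 kg/h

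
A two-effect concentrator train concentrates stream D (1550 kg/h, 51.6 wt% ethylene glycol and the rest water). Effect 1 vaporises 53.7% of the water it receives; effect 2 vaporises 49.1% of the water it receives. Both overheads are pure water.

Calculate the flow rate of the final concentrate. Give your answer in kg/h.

water in feed = 1550×0.484 = 750.2 kg/h.
After stage 1: water left = (1−0.537)×750.2 = 347.34; stream total = 1147.1 kg/h.
After stage 2: water left = (1−0.491)×347.34 = 176.8; final concentrate = 976.6 kg/h.

976.6 kg/h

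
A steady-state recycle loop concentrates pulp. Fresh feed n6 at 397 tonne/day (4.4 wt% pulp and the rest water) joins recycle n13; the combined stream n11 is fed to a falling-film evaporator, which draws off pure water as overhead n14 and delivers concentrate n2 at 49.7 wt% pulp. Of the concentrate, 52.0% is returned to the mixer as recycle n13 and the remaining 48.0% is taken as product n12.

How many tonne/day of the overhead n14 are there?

361.9 tonne/day

Overall pulp balance (none leaves overhead): pulp in fresh feed = pulp in product, i.e. 397×0.044 = (1−0.520)·n2·0.497.
n2 = 17.468/(0.497×0.480) = 73.223 tonne/day.
Recycle n13 = 0.520×73.223 = 38.076 tonne/day.
Combined feed n11 = 397 + 38.076 = 435.08 tonne/day.
Overhead n14 = n11 − n2 = 435.08 − 73.223 = 361.85 tonne/day.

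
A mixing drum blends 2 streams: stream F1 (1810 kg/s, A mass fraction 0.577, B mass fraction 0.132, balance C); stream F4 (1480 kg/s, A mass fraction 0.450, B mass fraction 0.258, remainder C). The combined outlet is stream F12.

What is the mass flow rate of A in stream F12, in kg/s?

A out = A in = 1810×0.577 + 1480×0.450 = 1710.4 kg/s.

1710 kg/s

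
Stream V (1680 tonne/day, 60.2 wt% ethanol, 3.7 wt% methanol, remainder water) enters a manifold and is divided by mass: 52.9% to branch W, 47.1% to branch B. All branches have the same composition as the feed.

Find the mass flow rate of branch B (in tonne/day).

Branch B flow = 0.471×1680 = 791.28 tonne/day.

791.3 tonne/day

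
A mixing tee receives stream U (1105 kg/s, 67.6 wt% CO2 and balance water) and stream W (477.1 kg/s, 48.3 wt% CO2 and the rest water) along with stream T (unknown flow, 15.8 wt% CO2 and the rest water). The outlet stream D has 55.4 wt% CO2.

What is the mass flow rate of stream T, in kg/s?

Let T be the unknown flow. Total out = 1582.1 + T.
CO2 balance: 977.42 + 0.158·T = 0.554·(1582.1 + T)
(0.158 − 0.554)·T = 0.554×1582.1 − 977.42 = -100.94
T = -100.94 / -0.396 = 254.89 kg/s

254.9 kg/s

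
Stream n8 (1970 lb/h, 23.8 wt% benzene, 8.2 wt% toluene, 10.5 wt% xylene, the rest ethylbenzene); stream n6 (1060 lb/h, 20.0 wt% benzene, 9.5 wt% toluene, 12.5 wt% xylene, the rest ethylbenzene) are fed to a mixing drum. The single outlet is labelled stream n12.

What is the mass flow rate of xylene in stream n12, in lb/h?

xylene out = xylene in = 1970×0.105 + 1060×0.125 = 339.35 lb/h.

339.4 lb/h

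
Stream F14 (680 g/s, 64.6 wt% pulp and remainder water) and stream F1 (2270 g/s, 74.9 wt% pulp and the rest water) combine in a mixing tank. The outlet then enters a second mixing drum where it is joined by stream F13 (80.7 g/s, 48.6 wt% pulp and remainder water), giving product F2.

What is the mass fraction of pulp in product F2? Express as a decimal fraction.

0.7189

Overall, product flow = 3030.7 g/s.
pulp in = 680×0.646 + 2270×0.749 + 80.7×0.486 = 2178.7 g/s.
pulp fraction in F2 = 0.7189.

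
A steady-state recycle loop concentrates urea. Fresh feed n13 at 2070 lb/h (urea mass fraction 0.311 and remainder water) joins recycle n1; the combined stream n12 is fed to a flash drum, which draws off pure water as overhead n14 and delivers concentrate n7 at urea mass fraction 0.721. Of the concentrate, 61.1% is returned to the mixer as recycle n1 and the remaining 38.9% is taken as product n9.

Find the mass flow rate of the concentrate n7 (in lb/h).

Overall urea balance (none leaves overhead): urea in fresh feed = urea in product, i.e. 2070×0.311 = (1−0.611)·n7·0.721.
n7 = 643.77/(0.721×0.389) = 2295.3 lb/h.

2295 lb/h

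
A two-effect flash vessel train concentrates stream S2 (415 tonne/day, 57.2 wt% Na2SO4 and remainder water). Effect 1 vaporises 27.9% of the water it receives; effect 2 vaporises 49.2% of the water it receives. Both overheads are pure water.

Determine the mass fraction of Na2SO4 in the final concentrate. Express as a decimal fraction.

0.785

water in feed = 415×0.428 = 177.62 tonne/day.
After stage 1: water left = (1−0.279)×177.62 = 128.06; stream total = 365.44 tonne/day.
After stage 2: water left = (1−0.492)×128.06 = 65.057; final concentrate = 302.44 tonne/day.
Na2SO4 fraction = 237.38/302.44 = 0.785.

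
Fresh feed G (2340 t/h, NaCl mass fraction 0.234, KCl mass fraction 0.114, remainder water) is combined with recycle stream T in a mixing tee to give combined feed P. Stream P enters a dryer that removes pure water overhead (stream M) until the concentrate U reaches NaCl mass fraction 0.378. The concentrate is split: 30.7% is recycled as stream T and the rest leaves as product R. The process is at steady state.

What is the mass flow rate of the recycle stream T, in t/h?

Overall NaCl balance (none leaves overhead): NaCl in fresh feed = NaCl in product, i.e. 2340×0.234 = (1−0.307)·U·0.378.
U = 547.56/(0.378×0.693) = 2090.3 t/h.
Recycle T = 0.307×2090.3 = 641.72 t/h.

641.7 t/h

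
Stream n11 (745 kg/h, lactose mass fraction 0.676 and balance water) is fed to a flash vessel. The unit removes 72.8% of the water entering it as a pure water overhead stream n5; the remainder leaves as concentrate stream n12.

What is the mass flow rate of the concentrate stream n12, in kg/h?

569.3 kg/h

water entering = 745×0.324 = 241.38 kg/h; overhead removed = 0.728×241.38 = 175.72 kg/h.
Concentrate = 745 − 175.72 = 569.28 kg/h.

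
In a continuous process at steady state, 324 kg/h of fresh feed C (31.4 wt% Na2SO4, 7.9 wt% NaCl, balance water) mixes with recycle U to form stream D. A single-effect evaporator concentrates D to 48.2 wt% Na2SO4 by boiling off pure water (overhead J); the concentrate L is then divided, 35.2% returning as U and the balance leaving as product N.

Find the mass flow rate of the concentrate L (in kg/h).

Overall Na2SO4 balance (none leaves overhead): Na2SO4 in fresh feed = Na2SO4 in product, i.e. 324×0.314 = (1−0.352)·L·0.482.
L = 101.74/(0.482×0.648) = 325.73 kg/h.

325.7 kg/h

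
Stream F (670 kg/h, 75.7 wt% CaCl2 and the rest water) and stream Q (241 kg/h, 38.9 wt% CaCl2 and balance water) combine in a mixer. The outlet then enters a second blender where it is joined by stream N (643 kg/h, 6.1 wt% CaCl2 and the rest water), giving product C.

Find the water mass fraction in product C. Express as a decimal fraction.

Overall, product flow = 1554 kg/h.
water in = 670×0.243 + 241×0.611 + 643×0.939 = 913.84 kg/h.
water fraction in C = 0.5881.

0.5881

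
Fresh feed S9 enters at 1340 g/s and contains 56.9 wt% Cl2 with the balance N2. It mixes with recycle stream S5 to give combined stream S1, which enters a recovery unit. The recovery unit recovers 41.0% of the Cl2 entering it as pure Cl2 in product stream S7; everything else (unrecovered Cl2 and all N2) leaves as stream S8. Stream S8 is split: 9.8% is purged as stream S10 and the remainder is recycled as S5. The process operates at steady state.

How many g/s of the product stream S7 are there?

668.2 g/s

Cl2 in S1: m_A = 1340×0.569 + (1−0.098)·(1−0.410)·m_A, so m_A = 762.46/0.4678 = 1629.8 g/s.
Product S7 = 0.410×1629.8 = 668.22 g/s.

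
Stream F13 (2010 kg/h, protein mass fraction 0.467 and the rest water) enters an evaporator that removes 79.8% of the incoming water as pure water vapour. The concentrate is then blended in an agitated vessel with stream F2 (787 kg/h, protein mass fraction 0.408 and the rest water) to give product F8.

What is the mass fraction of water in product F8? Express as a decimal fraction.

0.351

Vapour removed = 0.798×0.533×2010 = 854.92 kg/h; concentrate = 1155.1 kg/h.
water reaching the mixer = 216.41 (from concentrate) + 787×0.592 = 682.31 kg/h.
Product flow = 1155.1 + 787 = 1942.1 kg/h; water fraction = 0.351.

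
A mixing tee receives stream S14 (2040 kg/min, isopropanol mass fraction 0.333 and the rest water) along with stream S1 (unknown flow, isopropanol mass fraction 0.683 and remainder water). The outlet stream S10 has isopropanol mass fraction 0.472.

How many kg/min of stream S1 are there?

1344 kg/min

Let S1 be the unknown flow. Total out = 2040 + S1.
isopropanol balance: 679.32 + 0.683·S1 = 0.472·(2040 + S1)
(0.683 − 0.472)·S1 = 0.472×2040 − 679.32 = 283.56
S1 = 283.56 / 0.211 = 1343.9 kg/min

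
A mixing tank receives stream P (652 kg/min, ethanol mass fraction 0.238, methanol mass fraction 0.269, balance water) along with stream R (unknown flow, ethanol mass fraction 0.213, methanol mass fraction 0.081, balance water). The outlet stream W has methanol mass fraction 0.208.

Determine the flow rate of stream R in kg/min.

Let R be the unknown flow. Total out = 652 + R.
methanol balance: 175.39 + 0.081·R = 0.208·(652 + R)
(0.081 − 0.208)·R = 0.208×652 − 175.39 = -39.772
R = -39.772 / -0.127 = 313.17 kg/min

313.2 kg/min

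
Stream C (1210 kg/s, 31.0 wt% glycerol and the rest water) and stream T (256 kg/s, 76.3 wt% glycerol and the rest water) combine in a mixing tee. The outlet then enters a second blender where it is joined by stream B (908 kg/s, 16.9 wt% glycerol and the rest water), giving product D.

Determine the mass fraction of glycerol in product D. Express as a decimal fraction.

0.3049

Overall, product flow = 2374 kg/s.
glycerol in = 1210×0.310 + 256×0.763 + 908×0.169 = 723.88 kg/s.
glycerol fraction in D = 0.3049.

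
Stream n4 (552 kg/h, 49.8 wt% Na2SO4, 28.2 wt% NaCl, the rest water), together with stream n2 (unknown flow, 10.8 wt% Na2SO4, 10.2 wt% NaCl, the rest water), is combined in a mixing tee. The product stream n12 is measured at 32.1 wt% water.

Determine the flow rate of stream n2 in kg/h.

118.9 kg/h

Let n2 be the unknown flow. Total out = 552 + n2.
water balance: 121.44 + 0.790·n2 = 0.321·(552 + n2)
(0.790 − 0.321)·n2 = 0.321×552 − 121.44 = 55.752
n2 = 55.752 / 0.469 = 118.87 kg/h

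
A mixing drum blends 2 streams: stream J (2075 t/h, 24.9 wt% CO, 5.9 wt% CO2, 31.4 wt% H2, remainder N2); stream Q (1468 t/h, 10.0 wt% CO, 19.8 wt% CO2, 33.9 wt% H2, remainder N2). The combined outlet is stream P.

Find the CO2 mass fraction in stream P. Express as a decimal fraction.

0.117

Total flow out = 2075 + 1468 = 3543 t/h.
CO2 in = 2075×0.059 + 1468×0.198 = 413.09 t/h.
CO2 mass fraction in P = 413.09/3543 = 0.117.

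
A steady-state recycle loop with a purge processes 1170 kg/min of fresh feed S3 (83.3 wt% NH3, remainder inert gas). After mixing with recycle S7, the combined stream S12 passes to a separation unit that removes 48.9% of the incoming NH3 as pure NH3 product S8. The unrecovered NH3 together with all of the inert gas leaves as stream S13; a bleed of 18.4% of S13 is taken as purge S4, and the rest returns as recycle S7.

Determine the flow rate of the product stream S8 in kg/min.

817.4 kg/min

NH3 in S12: m_A = 1170×0.833 + (1−0.184)·(1−0.489)·m_A, so m_A = 974.61/0.5830 = 1671.6 kg/min.
Product S8 = 0.489×1671.6 = 817.44 kg/min.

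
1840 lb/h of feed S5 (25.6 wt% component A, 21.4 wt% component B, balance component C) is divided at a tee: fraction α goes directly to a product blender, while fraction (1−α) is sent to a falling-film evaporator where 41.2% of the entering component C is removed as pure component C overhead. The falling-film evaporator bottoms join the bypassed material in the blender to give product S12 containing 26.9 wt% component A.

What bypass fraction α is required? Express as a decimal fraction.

0.779

All 1840×0.256 = 471.04 lb/h of component A reaches S12, so S12 = 471.04/0.269 = 1751.1 lb/h and vapour = 88.922 lb/h.
The evaporator receives (1−α)·1840 of feed at 0.530 component C and removes 0.412 of that component C:
0.412×0.530×(1−α)×1840 = 88.922
(1−α) = 88.922/401.78 = 0.2213;  α = 0.7787.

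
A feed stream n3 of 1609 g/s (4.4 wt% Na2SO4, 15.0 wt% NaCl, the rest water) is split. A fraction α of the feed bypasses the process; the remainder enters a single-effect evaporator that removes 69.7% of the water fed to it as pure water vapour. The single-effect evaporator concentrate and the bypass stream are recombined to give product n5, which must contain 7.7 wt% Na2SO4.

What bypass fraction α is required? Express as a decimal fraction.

All 1609×0.044 = 70.796 g/s of Na2SO4 reaches n5, so n5 = 70.796/0.077 = 919.43 g/s and vapour = 689.57 g/s.
The evaporator receives (1−α)·1609 of feed at 0.806 water and removes 0.697 of that water:
0.697×0.806×(1−α)×1609 = 689.57
(1−α) = 689.57/903.91 = 0.7629;  α = 0.2371.

0.237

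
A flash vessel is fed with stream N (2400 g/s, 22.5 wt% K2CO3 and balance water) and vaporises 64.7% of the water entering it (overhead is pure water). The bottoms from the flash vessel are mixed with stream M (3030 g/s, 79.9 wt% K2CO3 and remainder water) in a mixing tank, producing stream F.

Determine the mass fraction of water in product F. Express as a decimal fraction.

0.2994

Vapour removed = 0.647×0.775×2400 = 1203.4 g/s; concentrate = 1196.6 g/s.
water reaching the mixer = 656.58 (from concentrate) + 3030×0.201 = 1265.6 g/s.
Product flow = 1196.6 + 3030 = 4226.6 g/s; water fraction = 0.2994.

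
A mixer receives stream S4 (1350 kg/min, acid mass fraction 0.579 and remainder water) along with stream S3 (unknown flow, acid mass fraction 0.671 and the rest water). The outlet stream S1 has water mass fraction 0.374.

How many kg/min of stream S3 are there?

Let S3 be the unknown flow. Total out = 1350 + S3.
water balance: 568.35 + 0.329·S3 = 0.374·(1350 + S3)
(0.329 − 0.374)·S3 = 0.374×1350 − 568.35 = -63.45
S3 = -63.45 / -0.045 = 1410 kg/min

1410 kg/min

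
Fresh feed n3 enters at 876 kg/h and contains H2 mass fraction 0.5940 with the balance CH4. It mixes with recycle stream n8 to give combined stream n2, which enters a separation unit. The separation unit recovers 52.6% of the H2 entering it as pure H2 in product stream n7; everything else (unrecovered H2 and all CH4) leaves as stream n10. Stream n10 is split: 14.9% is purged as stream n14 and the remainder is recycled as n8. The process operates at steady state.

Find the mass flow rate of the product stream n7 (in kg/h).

H2 in n2: m_A = 876×0.594 + (1−0.149)·(1−0.526)·m_A, so m_A = 520.34/0.5966 = 872.14 kg/h.
Product n7 = 0.526×872.14 = 458.75 kg/h.

458.7 kg/h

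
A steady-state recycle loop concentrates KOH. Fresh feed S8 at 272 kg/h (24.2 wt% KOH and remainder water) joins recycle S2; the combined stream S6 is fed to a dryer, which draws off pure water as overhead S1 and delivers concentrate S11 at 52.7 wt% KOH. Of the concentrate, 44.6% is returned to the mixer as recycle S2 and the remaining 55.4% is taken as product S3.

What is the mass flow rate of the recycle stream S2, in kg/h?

Overall KOH balance (none leaves overhead): KOH in fresh feed = KOH in product, i.e. 272×0.242 = (1−0.446)·S11·0.527.
S11 = 65.824/(0.527×0.554) = 225.46 kg/h.
Recycle S2 = 0.446×225.46 = 100.55 kg/h.

100.6 kg/h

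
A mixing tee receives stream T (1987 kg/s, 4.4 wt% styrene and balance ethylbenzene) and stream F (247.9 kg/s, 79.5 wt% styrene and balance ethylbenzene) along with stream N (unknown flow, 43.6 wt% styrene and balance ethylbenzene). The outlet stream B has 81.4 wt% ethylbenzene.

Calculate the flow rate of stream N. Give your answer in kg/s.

Let N be the unknown flow. Total out = 2234.9 + N.
ethylbenzene balance: 1950.4 + 0.564·N = 0.814·(2234.9 + N)
(0.564 − 0.814)·N = 0.814×2234.9 − 1950.4 = -131.18
N = -131.18 / -0.250 = 524.73 kg/s

524.7 kg/s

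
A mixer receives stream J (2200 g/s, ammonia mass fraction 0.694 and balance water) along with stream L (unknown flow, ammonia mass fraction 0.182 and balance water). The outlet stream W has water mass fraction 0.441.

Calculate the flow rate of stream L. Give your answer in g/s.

Let L be the unknown flow. Total out = 2200 + L.
water balance: 673.2 + 0.818·L = 0.441·(2200 + L)
(0.818 − 0.441)·L = 0.441×2200 − 673.2 = 297
L = 297 / 0.377 = 787.8 g/s

787.8 g/s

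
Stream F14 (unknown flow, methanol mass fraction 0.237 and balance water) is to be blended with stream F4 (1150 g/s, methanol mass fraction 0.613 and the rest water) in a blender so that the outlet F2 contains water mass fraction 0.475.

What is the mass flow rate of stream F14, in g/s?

Let F14 be the unknown flow. Total out = 1150 + F14.
water balance: 445.05 + 0.763·F14 = 0.475·(1150 + F14)
(0.763 − 0.475)·F14 = 0.475×1150 − 445.05 = 101.2
F14 = 101.2 / 0.288 = 351.39 g/s

351.4 g/s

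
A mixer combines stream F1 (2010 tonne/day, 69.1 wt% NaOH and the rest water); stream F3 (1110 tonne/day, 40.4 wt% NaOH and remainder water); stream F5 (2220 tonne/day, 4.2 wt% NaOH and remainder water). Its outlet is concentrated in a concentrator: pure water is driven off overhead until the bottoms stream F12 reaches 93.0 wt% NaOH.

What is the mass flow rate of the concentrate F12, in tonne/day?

NaOH entering = 2010×0.691 + 1110×0.404 + 2220×0.042 = 1930.6 tonne/day.
All NaOH reports to F12, so F12 = 1930.6/0.930 = 2075.9 tonne/day.

2076 tonne/day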